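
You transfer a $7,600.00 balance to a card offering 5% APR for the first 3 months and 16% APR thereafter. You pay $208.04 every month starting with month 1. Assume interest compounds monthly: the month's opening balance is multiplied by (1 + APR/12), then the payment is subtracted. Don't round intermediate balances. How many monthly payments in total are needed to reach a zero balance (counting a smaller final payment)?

49 payments

Promo months 1–3 at r₀ = 5%/12 = 0.00416667; months 4+ at r₁ = 16%/12 = 0.0133333.
After month 3: iterate B ← B·(1+r₀) − $208.04 for 3 months → $7,068.67.
Then at r₁ with $208.04/mo: n₂ = −ln(1 − r₁·B/P)/ln(1+r₁) ≈ 45.55 → 46 more payments.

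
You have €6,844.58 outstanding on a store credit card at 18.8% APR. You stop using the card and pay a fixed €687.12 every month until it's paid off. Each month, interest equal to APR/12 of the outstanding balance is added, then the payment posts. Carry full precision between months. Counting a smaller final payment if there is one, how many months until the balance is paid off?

Monthly rate r = 18.8%/12 = 1.56667% = 0.0156667.
Recurrence: B ← B·(1+r) − €687.12.
Month 1: interest €107.23; balance after payment €6,264.69.
Month 2: interest €98.15; balance after payment €5,675.72.
Closed form: n = −ln(1 − rB₀/P)/ln(1+r) = −ln(0.84394)/ln(1.01567) ≈ 10.915, so the balance reaches zero during payment 11.

11 months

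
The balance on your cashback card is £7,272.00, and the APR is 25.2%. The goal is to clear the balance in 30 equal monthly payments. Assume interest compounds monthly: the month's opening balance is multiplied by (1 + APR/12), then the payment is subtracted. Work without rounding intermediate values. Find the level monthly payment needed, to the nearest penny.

Monthly rate r = 25.2%/12 = 2.1% = 0.021.
Level-payment amortization: P = B₀·r / (1 − (1+r)^(−n)) = 7272.00·0.021 / (1 − 1.021^(−30)).
Denominator 1 − (1+r)^(−30) = 0.463922305.
P = 152.712 / 0.463922305 ≈ 329.18.

£329.18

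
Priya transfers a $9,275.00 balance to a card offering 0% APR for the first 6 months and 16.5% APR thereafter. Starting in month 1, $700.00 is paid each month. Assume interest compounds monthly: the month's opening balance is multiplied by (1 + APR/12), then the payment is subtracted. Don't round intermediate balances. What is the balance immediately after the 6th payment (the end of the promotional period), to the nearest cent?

Promo months 1–6 at r₀ = 0%/12 = 0; months 7+ at r₁ = 16.5%/12 = 0.01375.
After month 6 (no interest yet): B = $9,275.00 − 6·$700.00 = $5,075.00.

$5,075.00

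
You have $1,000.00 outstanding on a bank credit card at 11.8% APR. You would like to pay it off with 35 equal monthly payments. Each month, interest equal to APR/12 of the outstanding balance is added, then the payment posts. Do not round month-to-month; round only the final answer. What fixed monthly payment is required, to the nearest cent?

$33.91

Monthly rate r = 11.8%/12 = 0.983333% = 0.00983333.
Level-payment amortization: P = B₀·r / (1 − (1+r)^(−n)) = 1000.00·0.00983333 / (1 − 1.00983^(−35)).
Denominator 1 − (1+r)^(−35) = 0.289996604.
P = 9.83333 / 0.289996604 ≈ 33.91.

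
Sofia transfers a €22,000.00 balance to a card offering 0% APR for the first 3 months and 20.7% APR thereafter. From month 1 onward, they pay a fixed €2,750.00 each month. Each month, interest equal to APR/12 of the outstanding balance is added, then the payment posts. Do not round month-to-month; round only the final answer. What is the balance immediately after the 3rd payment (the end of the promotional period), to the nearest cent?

€13,750.00

Promo months 1–3 at r₀ = 0%/12 = 0; months 4+ at r₁ = 20.7%/12 = 0.01725.
After month 3 (no interest yet): B = €22,000.00 − 3·€2,750.00 = €13,750.00.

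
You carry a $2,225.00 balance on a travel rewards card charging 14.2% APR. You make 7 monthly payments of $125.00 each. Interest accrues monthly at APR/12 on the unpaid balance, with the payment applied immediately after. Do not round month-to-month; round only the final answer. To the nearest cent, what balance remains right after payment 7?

Monthly rate r = 14.2%/12 = 1.18333% = 0.0118333.
Each month: B ← B·(1+r) − $125.00.
Month 1: interest $26.33; balance after payment $2,126.33.
Month 2: interest $25.16; balance after payment $2,026.49.
Month 3: interest $23.98; balance after payment $1,925.47.
Month 4: interest $22.78; balance after payment $1,823.26.
Month 5: interest $21.58; balance after payment $1,719.83.
Month 6: interest $20.35; balance after payment $1,615.18.
Month 7: interest $19.11; balance after payment $1,509.30.

$1,509.30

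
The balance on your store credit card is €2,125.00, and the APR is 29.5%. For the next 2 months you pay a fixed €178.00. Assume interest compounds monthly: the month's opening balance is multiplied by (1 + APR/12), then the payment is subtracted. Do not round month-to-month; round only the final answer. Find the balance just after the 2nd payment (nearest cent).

€1,870.39

Monthly rate r = 29.5%/12 = 2.45833% = 0.0245833.
Each month: B ← B·(1+r) − €178.00.
Month 1: interest €52.24; balance after payment €1,999.24.
Month 2: interest €49.15; balance after payment €1,870.39.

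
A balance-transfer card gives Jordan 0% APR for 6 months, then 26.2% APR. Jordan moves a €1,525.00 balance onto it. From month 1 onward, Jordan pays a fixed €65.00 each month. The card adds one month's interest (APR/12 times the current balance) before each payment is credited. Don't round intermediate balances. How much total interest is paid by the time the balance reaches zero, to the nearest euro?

€310

Promo months 1–6 at r₀ = 0%/12 = 0; months 7+ at r₁ = 26.2%/12 = 0.0218333.
After month 6 (no interest yet): B = €1,525.00 − 6·€65.00 = €1,135.00.
Then at r₁ with €65.00/mo: n₂ = −ln(1 − r₁·B/P)/ln(1+r₁) ≈ 22.23 → 23 more payments.
Total paid = 28·€65.00 + €14.81 = €1,834.81; interest = €1,834.81 − €1,525.00 = €309.81.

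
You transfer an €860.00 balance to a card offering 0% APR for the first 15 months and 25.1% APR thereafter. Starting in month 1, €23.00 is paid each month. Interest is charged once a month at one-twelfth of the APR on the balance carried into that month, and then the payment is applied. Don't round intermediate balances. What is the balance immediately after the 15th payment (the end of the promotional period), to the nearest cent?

€515.00

Promo months 1–15 at r₀ = 0%/12 = 0; months 16+ at r₁ = 25.1%/12 = 0.0209167.
After month 15 (no interest yet): B = €860.00 − 15·€23.00 = €515.00.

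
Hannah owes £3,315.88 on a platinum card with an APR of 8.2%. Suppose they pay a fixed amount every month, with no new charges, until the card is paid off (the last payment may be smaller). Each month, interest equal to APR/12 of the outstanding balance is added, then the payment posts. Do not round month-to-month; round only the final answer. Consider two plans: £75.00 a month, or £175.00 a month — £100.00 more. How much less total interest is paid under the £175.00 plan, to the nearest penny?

Monthly rate r = 8.2%/12 = 0.683333% = 0.00683333.
At £75.00/mo: n = ⌈−ln(1 − rB₀/P)/ln(1+r)⌉ = 53 payments (last £61.43); total interest = total paid − £3,315.88 = £645.55.
At £175.00/mo: 21 payments (last £63.34); total interest £247.46.
Interest saved = £645.55 − £247.46 = £398.09.

£398.09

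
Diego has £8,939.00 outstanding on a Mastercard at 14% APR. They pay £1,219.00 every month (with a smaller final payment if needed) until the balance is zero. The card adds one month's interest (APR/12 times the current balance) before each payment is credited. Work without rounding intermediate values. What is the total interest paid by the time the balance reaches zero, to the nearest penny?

£461.55

Monthly rate r = 14%/12 = 1.16667% = 0.0116667.
Payoff takes n = ⌈−ln(1 − rB₀/P)/ln(1+r)⌉ = ⌈7.710⌉ = 8 payments; the last is £867.55.
Total paid = 7·£1,219.00 + £867.55 = £9,400.55.
Total interest = total paid − principal = £9,400.55 − £8,939.00 = £461.55.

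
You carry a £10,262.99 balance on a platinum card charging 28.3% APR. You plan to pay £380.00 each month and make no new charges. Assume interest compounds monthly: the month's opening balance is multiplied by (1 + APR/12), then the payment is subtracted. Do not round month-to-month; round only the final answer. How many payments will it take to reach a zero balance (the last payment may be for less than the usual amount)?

Monthly rate r = 28.3%/12 = 2.35833% = 0.0235833.
Recurrence: B ← B·(1+r) − £380.00.
Month 1: interest £242.04; balance after payment £10,125.03.
Month 2: interest £238.78; balance after payment £9,983.81.
Closed form: n = −ln(1 − rB₀/P)/ln(1+r) = −ln(0.36306)/ln(1.02358) ≈ 43.466, so the balance reaches zero during payment 44.

44 months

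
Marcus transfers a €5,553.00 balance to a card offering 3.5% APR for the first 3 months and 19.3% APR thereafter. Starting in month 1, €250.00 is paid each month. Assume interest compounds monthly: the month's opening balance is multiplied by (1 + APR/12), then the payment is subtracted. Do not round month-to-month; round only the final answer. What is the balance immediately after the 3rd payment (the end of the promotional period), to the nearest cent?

Promo months 1–3 at r₀ = 3.5%/12 = 0.00291667; months 4+ at r₁ = 19.3%/12 = 0.0160833.
After month 3: iterate B ← B·(1+r₀) − €250.00 for 3 months → €4,849.54.

€4,849.54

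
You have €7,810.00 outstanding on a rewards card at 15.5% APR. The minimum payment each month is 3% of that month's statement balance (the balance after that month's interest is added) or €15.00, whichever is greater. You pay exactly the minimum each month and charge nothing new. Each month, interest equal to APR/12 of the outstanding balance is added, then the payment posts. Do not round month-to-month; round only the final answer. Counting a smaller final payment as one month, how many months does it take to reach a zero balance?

200 months

Monthly rate r = 15.5%/12 = 1.29167% = 0.0129167.
While 3% of the post-interest balance exceeds €15.00, each month B ← (B·(1+r))·(1 − 0.03), i.e. B shrinks by the factor (1+r)·0.97 = 0.98253.
This holds for months 1–157. Entering month 158 the balance is €490.78; 3% of the post-interest balance is now below €15.00, so the flat €15.00 minimum applies from here.
From month 158 a fixed €15.00 at rate r clears €490.78 in 43 more payments. Total: 157 + 43 = 200 months.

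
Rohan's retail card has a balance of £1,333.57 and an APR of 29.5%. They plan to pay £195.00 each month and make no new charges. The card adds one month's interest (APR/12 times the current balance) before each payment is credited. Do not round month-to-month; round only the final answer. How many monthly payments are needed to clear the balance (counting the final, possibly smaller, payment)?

Monthly rate r = 29.5%/12 = 2.45833% = 0.0245833.
Recurrence: B ← B·(1+r) − £195.00.
Month 1: interest £32.78; balance after payment £1,171.35.
Month 2: interest £28.80; balance after payment £1,005.15.
Closed form: n = −ln(1 − rB₀/P)/ln(1+r) = −ln(0.83188)/ln(1.02458) ≈ 7.579, so the balance reaches zero during payment 8.

8 months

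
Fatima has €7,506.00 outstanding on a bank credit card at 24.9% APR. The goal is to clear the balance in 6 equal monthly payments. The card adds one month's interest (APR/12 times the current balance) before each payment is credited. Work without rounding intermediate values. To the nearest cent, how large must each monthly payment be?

€1,343.41

Monthly rate r = 24.9%/12 = 2.075% = 0.02075.
Level-payment amortization: P = B₀·r / (1 − (1+r)^(−n)) = 7506.00·0.02075 / (1 − 1.02075^(−6)).
Denominator 1 − (1+r)^(−6) = 0.115936076.
P = 155.749 / 0.115936076 ≈ 1343.41.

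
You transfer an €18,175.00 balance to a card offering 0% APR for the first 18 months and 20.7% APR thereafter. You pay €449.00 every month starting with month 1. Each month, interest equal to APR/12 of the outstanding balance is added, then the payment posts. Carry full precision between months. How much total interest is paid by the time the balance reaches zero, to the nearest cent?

€2,788.28

Promo months 1–18 at r₀ = 0%/12 = 0; months 19+ at r₁ = 20.7%/12 = 0.01725.
After month 18 (no interest yet): B = €18,175.00 − 18·€449.00 = €10,093.00.
Then at r₁ with €449.00/mo: n₂ = −ln(1 − r₁·B/P)/ln(1+r₁) ≈ 28.69 → 29 more payments.
Total paid = 46·€449.00 + €309.28 = €20,963.28; interest = €20,963.28 − €18,175.00 = €2,788.28.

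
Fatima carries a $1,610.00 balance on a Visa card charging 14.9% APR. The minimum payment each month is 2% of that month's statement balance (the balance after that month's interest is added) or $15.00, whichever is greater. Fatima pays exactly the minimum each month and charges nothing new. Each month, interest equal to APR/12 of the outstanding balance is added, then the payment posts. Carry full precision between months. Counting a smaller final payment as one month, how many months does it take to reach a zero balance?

176 months

Monthly rate r = 14.9%/12 = 1.24167% = 0.0124167.
While 2% of the post-interest balance exceeds $15.00, each month B ← (B·(1+r))·(1 − 0.02), i.e. B shrinks by the factor (1+r)·0.98 = 0.99217.
This holds for months 1–99. Entering month 100 the balance is $739.23; 2% of the post-interest balance is now below $15.00, so the flat $15.00 minimum applies from here.
From month 100 a fixed $15.00 at rate r clears $739.23 in 77 more payments. Total: 99 + 77 = 176 months.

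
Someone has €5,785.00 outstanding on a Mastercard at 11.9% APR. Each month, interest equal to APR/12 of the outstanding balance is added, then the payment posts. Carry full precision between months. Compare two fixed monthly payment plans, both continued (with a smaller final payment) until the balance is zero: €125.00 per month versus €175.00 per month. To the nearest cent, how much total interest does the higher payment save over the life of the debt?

€736.15

Monthly rate r = 11.9%/12 = 0.991667% = 0.00991667.
At €125.00/mo: n = ⌈−ln(1 − rB₀/P)/ln(1+r)⌉ = 63 payments (last €30.85); total interest = total paid − €5,785.00 = €1,995.85.
At €175.00/mo: 41 payments (last €44.70); total interest €1,259.70.
Interest saved = €1,995.85 − €1,259.70 = €736.15.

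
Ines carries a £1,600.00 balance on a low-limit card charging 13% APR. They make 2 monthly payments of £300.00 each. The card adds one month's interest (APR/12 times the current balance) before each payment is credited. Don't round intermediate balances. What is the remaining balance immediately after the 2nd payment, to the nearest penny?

£1,031.60

Monthly rate r = 13%/12 = 1.08333% = 0.0108333.
Each month: B ← B·(1+r) − £300.00.
Month 1: interest £17.33; balance after payment £1,317.33.
Month 2: interest £14.27; balance after payment £1,031.60.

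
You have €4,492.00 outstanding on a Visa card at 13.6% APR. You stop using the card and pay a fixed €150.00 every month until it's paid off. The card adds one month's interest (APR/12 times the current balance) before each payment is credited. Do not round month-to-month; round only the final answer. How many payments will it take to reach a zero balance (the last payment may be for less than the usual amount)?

Monthly rate r = 13.6%/12 = 1.13333% = 0.0113333.
Recurrence: B ← B·(1+r) − €150.00.
Month 1: interest €50.91; balance after payment €4,392.91.
Month 2: interest €49.79; balance after payment €4,292.70.
Closed form: n = −ln(1 − rB₀/P)/ln(1+r) = −ln(0.6606)/ln(1.01133) ≈ 36.789, so the balance reaches zero during payment 37.

37 payments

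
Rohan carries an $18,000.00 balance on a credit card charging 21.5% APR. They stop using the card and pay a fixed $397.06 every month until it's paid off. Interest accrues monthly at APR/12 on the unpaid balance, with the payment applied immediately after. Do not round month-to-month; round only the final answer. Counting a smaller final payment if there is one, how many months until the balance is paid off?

Monthly rate r = 21.5%/12 = 1.79167% = 0.0179167.
Recurrence: B ← B·(1+r) − $397.06.
Month 1: interest $322.50; balance after payment $17,925.44.
Month 2: interest $321.16; balance after payment $17,849.54.
Closed form: n = −ln(1 − rB₀/P)/ln(1+r) = −ln(0.18778)/ln(1.01792) ≈ 94.182, so the balance reaches zero during payment 95.

95 payments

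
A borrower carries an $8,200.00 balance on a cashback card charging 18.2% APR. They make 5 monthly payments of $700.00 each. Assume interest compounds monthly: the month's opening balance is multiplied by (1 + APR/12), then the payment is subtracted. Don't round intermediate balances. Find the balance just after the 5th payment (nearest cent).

Monthly rate r = 18.2%/12 = 1.51667% = 0.0151667.
Each month: B ← B·(1+r) − $700.00.
Month 1: interest $124.37; balance after payment $7,624.37.
Month 2: interest $115.64; balance after payment $7,040.00.
Month 3: interest $106.77; balance after payment $6,446.78.
Month 4: interest $97.78; balance after payment $5,844.55.
Month 5: interest $88.64; balance after payment $5,233.19.

$5,233.19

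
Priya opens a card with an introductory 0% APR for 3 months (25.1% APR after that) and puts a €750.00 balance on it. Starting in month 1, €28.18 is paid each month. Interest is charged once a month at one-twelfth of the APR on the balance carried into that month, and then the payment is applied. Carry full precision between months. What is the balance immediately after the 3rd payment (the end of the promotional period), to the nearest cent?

€665.46

Promo months 1–3 at r₀ = 0%/12 = 0; months 4+ at r₁ = 25.1%/12 = 0.0209167.
After month 3 (no interest yet): B = €750.00 − 3·€28.18 = €665.46.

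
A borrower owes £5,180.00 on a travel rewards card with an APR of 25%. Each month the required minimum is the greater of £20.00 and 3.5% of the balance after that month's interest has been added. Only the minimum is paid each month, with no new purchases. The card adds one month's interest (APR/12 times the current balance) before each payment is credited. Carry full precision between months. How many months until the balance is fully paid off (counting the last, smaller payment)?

Monthly rate r = 25%/12 = 2.08333% = 0.0208333.
While 3.5% of the post-interest balance exceeds £20.00, each month B ← (B·(1+r))·(1 − 0.035), i.e. B shrinks by the factor (1+r)·0.965 = 0.9851.
This holds for months 1–149. Entering month 150 the balance is £553.57; 3.5% of the post-interest balance is now below £20.00, so the flat £20.00 minimum applies from here.
From month 150 a fixed £20.00 at rate r clears £553.57 in 42 more payments. Total: 149 + 42 = 191 months.

191 months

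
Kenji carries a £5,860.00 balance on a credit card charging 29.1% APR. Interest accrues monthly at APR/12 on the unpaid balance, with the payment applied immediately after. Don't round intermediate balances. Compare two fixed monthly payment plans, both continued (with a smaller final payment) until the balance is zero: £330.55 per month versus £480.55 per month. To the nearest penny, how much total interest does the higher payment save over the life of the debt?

Monthly rate r = 29.1%/12 = 2.425% = 0.02425.
At £330.55/mo: n = ⌈−ln(1 − rB₀/P)/ln(1+r)⌉ = 24 payments (last £150.76); total interest = total paid − £5,860.00 = £1,893.41.
At £480.55/mo: 15 payments (last £304.60); total interest £1,172.30.
Interest saved = £1,893.41 − £1,172.30 = £721.11.

£721.11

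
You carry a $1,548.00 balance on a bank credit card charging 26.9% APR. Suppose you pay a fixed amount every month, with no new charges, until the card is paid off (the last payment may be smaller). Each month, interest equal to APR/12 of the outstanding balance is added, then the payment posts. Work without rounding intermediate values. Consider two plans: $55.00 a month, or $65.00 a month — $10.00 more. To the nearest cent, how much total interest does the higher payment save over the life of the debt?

$234.82

Monthly rate r = 26.9%/12 = 2.24167% = 0.0224167.
At $55.00/mo: n = ⌈−ln(1 − rB₀/P)/ln(1+r)⌉ = 45 payments (last $52.92); total interest = total paid − $1,548.00 = $924.92.
At $65.00/mo: 35 payments (last $28.10); total interest $690.10.
Interest saved = $924.92 − $690.10 = $234.82.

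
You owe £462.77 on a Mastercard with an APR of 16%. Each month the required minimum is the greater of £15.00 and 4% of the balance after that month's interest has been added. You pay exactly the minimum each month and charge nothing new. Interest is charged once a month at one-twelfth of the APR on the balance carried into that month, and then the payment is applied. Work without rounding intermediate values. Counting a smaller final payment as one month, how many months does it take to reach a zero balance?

39 months

Monthly rate r = 16%/12 = 1.33333% = 0.0133333.
While 4% of the post-interest balance exceeds £15.00, each month B ← (B·(1+r))·(1 − 0.04), i.e. B shrinks by the factor (1+r)·0.96 = 0.9728.
This holds for months 1–9. Entering month 10 the balance is £361.06; 4% of the post-interest balance is now below £15.00, so the flat £15.00 minimum applies from here.
From month 10 a fixed £15.00 at rate r clears £361.06 in 30 more payments. Total: 9 + 30 = 39 months.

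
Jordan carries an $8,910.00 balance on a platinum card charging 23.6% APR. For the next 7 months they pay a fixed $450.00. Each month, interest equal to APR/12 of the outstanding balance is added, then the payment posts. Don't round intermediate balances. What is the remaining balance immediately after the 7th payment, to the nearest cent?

Monthly rate r = 23.6%/12 = 1.96667% = 0.0196667.
Each month: B ← B·(1+r) − $450.00.
Month 1: interest $175.23; balance after payment $8,635.23.
Month 2: interest $169.83; balance after payment $8,355.06.
Month 3: interest $164.32; balance after payment $8,069.37.
Month 4: interest $158.70; balance after payment $7,778.07.
Month 5: interest $152.97; balance after payment $7,481.04.
Month 6: interest $147.13; balance after payment $7,178.17.
Month 7: interest $141.17; balance after payment $6,869.34.

$6,869.34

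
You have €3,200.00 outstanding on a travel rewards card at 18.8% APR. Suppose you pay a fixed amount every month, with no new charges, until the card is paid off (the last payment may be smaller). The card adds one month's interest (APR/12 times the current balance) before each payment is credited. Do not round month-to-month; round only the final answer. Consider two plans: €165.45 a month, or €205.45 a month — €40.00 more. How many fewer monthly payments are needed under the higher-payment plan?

6 fewer payments

Monthly rate r = 18.8%/12 = 1.56667% = 0.0156667.
At €165.45/mo: n = ⌈−ln(1 − rB₀/P)/ln(1+r)⌉ = 24 payments (last €36.91); total interest = total paid − €3,200.00 = €642.26.
At €205.45/mo: 18 payments (last €204.44); total interest €497.09.
Payments saved = 24 − 18 = 6.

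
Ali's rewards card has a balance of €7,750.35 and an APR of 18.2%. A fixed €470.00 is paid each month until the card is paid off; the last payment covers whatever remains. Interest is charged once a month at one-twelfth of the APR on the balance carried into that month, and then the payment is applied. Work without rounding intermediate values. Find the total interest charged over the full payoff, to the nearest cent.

€1,236.61

Monthly rate r = 18.2%/12 = 1.51667% = 0.0151667.
Payoff takes n = ⌈−ln(1 − rB₀/P)/ln(1+r)⌉ = ⌈19.120⌉ = 20 payments; the last is €56.96.
Total paid = 19·€470.00 + €56.96 = €8,986.96.
Total interest = total paid − principal = €8,986.96 − €7,750.35 = €1,236.61.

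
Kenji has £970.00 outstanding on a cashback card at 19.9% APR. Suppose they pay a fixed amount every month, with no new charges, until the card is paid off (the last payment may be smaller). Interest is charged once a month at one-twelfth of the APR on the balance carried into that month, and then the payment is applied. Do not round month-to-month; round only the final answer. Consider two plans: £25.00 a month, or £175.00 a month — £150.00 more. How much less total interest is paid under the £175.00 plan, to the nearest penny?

Monthly rate r = 19.9%/12 = 1.65833% = 0.0165833.
At £25.00/mo: n = ⌈−ln(1 − rB₀/P)/ln(1+r)⌉ = 63 payments (last £17.52); total interest = total paid − £970.00 = £597.52.
At £175.00/mo: 6 payments (last £151.10); total interest £56.10.
Interest saved = £597.52 − £56.10 = £541.42.

£541.42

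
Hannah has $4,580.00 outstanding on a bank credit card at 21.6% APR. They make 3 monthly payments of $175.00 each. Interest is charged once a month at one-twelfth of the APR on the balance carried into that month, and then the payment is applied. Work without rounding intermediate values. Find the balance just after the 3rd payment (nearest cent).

$4,297.29

Monthly rate r = 21.6%/12 = 1.8% = 0.018.
Each month: B ← B·(1+r) − $175.00.
Month 1: interest $82.44; balance after payment $4,487.44.
Month 2: interest $80.77; balance after payment $4,393.21.
Month 3: interest $79.08; balance after payment $4,297.29.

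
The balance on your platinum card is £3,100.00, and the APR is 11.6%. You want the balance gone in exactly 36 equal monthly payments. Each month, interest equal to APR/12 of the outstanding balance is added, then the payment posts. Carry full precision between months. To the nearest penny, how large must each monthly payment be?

Monthly rate r = 11.6%/12 = 0.966667% = 0.00966667.
Level-payment amortization: P = B₀·r / (1 − (1+r)^(−n)) = 3100.00·0.00966667 / (1 − 1.00967^(−36)).
Denominator 1 − (1+r)^(−36) = 0.292720078.
P = 29.9667 / 0.292720078 ≈ 102.37.

£102.37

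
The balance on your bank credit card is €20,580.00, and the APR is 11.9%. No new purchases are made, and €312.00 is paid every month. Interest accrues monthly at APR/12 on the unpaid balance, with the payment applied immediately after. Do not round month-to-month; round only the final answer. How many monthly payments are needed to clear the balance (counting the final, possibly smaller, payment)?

Monthly rate r = 11.9%/12 = 0.991667% = 0.00991667.
Recurrence: B ← B·(1+r) − €312.00.
Month 1: interest €204.09; balance after payment €20,472.08.
Month 2: interest €203.01; balance after payment €20,363.10.
Closed form: n = −ln(1 − rB₀/P)/ln(1+r) = −ln(0.34588)/ln(1.00992) ≈ 107.588, so the balance reaches zero during payment 108.

108 payments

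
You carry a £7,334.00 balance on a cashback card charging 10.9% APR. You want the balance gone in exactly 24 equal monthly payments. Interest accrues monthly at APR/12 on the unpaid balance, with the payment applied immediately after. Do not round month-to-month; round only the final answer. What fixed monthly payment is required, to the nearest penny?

£341.48

Monthly rate r = 10.9%/12 = 0.908333% = 0.00908333.
Level-payment amortization: P = B₀·r / (1 − (1+r)^(−n)) = 7334.00·0.00908333 / (1 − 1.00908^(−24)).
Denominator 1 − (1+r)^(−24) = 0.195082806.
P = 66.6172 / 0.195082806 ≈ 341.48.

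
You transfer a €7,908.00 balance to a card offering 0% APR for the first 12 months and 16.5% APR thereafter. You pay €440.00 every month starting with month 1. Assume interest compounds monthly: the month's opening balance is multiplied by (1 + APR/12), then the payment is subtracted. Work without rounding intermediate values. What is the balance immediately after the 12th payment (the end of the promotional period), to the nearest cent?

€2,628.00

Promo months 1–12 at r₀ = 0%/12 = 0; months 13+ at r₁ = 16.5%/12 = 0.01375.
After month 12 (no interest yet): B = €7,908.00 − 12·€440.00 = €2,628.00.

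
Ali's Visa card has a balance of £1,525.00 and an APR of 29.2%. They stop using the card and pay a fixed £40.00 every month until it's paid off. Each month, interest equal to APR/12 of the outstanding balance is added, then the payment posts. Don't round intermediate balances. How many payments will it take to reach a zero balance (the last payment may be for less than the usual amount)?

Monthly rate r = 29.2%/12 = 2.43333% = 0.0243333.
Recurrence: B ← B·(1+r) − £40.00.
Month 1: interest £37.11; balance after payment £1,522.11.
Month 2: interest £37.04; balance after payment £1,519.15.
Closed form: n = −ln(1 − rB₀/P)/ln(1+r) = −ln(0.072292)/ln(1.02433) ≈ 109.269, so the balance reaches zero during payment 110.

110 months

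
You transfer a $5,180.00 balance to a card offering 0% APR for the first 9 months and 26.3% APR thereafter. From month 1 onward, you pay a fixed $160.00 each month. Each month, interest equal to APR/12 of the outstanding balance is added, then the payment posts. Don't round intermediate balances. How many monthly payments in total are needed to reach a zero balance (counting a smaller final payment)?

Promo months 1–9 at r₀ = 0%/12 = 0; months 10+ at r₁ = 26.3%/12 = 0.0219167.
After month 9 (no interest yet): B = $5,180.00 − 9·$160.00 = $3,740.00.
Then at r₁ with $160.00/mo: n₂ = −ln(1 − r₁·B/P)/ln(1+r₁) ≈ 33.12 → 34 more payments.

43 payments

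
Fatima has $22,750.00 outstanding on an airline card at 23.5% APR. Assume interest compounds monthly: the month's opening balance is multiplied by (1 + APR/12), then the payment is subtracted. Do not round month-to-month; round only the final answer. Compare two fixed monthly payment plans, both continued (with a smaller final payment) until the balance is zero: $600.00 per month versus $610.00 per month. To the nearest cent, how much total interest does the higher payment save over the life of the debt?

Monthly rate r = 23.5%/12 = 1.95833% = 0.0195833.
At $600.00/mo: n = ⌈−ln(1 − rB₀/P)/ln(1+r)⌉ = 70 payments (last $578.15); total interest = total paid − $22,750.00 = $19,228.15.
At $610.00/mo: 68 payments (last $356.04); total interest $18,476.04.
Interest saved = $19,228.15 − $18,476.04 = $752.11.

$752.11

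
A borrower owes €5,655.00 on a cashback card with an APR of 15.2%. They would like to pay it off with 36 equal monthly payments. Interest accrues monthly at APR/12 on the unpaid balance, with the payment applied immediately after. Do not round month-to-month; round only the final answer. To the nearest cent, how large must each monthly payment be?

Monthly rate r = 15.2%/12 = 1.26667% = 0.0126667.
Level-payment amortization: P = B₀·r / (1 − (1+r)^(−n)) = 5655.00·0.0126667 / (1 − 1.01267^(−36)).
Denominator 1 − (1+r)^(−36) = 0.364368419.
P = 71.63 / 0.364368419 ≈ 196.59.

€196.59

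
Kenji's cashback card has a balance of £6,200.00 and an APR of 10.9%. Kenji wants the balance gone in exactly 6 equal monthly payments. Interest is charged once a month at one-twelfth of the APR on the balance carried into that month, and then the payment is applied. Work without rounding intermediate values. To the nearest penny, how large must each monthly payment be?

Monthly rate r = 10.9%/12 = 0.908333% = 0.00908333.
Level-payment amortization: P = B₀·r / (1 − (1+r)^(−n)) = 6200.00·0.00908333 / (1 − 1.00908^(−6)).
Denominator 1 − (1+r)^(−6) = 0.0528084803.
P = 56.3167 / 0.0528084803 ≈ 1066.43.

£1,066.43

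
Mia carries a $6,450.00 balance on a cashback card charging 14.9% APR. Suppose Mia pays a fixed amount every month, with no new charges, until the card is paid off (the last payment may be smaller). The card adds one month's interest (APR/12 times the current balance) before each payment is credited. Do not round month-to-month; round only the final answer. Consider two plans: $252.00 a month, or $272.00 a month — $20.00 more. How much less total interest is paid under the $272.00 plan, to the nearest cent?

Monthly rate r = 14.9%/12 = 1.24167% = 0.0124167.
At $252.00/mo: n = ⌈−ln(1 − rB₀/P)/ln(1+r)⌉ = 31 payments (last $249.91); total interest = total paid − $6,450.00 = $1,359.91.
At $272.00/mo: 29 payments (last $71.67); total interest $1,237.67.
Interest saved = $1,359.91 − $1,237.67 = $122.24.

$122.24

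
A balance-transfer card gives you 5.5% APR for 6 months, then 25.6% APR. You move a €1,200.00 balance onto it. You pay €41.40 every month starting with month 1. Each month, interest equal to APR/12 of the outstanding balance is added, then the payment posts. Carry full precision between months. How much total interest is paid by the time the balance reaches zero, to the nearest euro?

€432

Promo months 1–6 at r₀ = 5.5%/12 = 0.00458333; months 7+ at r₁ = 25.6%/12 = 0.0213333.
After month 6: iterate B ← B·(1+r₀) − €41.40 for 6 months → €982.12.
Then at r₁ with €41.40/mo: n₂ = −ln(1 − r₁·B/P)/ln(1+r₁) ≈ 33.42 → 34 more payments.
Total paid = 39·€41.40 + €17.35 = €1,631.95; interest = €1,631.95 − €1,200.00 = €431.95.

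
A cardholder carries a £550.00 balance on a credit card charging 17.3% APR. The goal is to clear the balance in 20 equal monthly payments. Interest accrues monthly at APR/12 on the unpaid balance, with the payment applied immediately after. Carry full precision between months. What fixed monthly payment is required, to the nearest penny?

Monthly rate r = 17.3%/12 = 1.44167% = 0.0144167.
Level-payment amortization: P = B₀·r / (1 − (1+r)^(−n)) = 550.00·0.0144167 / (1 − 1.01442^(−20)).
Denominator 1 − (1+r)^(−20) = 0.248943722.
P = 7.92917 / 0.248943722 ≈ 31.85.

£31.85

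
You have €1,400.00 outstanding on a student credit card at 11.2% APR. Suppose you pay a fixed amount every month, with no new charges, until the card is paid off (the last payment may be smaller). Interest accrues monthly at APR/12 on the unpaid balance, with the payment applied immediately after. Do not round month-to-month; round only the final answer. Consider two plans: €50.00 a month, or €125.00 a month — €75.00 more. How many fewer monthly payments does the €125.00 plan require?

Monthly rate r = 11.2%/12 = 0.933333% = 0.00933333.
At €50.00/mo: n = ⌈−ln(1 − rB₀/P)/ln(1+r)⌉ = 33 payments (last €30.34); total interest = total paid − €1,400.00 = €230.34.
At €125.00/mo: 12 payments (last €110.66); total interest €85.66.
Payments saved = 33 − 12 = 21.

21 fewer payments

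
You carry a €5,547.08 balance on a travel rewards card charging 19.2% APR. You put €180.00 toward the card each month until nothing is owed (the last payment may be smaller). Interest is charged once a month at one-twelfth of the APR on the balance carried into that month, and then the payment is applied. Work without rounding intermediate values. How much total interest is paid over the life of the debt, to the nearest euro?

Monthly rate r = 19.2%/12 = 1.6% = 0.016.
Payoff takes n = ⌈−ln(1 − rB₀/P)/ln(1+r)⌉ = ⌈42.801⌉ = 43 payments; the last is €144.35.
Total paid = 42·€180.00 + €144.35 = €7,704.35.
Total interest = total paid − principal = €7,704.35 − €5,547.08 = €2,157.27.

€2,157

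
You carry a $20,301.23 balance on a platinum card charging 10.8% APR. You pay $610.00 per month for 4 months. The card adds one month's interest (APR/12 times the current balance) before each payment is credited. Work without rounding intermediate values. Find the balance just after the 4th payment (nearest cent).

Monthly rate r = 10.8%/12 = 0.9% = 0.009.
Each month: B ← B·(1+r) − $610.00.
Month 1: interest $182.71; balance after payment $19,873.94.
Month 2: interest $178.87; balance after payment $19,442.81.
Month 3: interest $174.99; balance after payment $19,007.79.
Month 4: interest $171.07; balance after payment $18,568.86.

$18,568.86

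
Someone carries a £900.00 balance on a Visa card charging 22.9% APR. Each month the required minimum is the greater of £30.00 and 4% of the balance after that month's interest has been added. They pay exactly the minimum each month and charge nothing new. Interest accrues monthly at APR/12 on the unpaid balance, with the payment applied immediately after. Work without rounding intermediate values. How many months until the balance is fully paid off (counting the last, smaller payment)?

Monthly rate r = 22.9%/12 = 1.90833% = 0.0190833.
While 4% of the post-interest balance exceeds £30.00, each month B ← (B·(1+r))·(1 − 0.04), i.e. B shrinks by the factor (1+r)·0.96 = 0.97832.
This holds for months 1–10. Entering month 11 the balance is £722.86; 4% of the post-interest balance is now below £30.00, so the flat £30.00 minimum applies from here.
From month 11 a fixed £30.00 at rate r clears £722.86 in 33 more payments. Total: 10 + 33 = 43 months.

43 months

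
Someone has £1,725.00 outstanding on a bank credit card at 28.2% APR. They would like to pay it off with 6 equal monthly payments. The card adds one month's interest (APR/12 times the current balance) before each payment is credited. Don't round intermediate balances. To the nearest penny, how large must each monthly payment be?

£311.60

Monthly rate r = 28.2%/12 = 2.35% = 0.0235.
Level-payment amortization: P = B₀·r / (1 − (1+r)^(−n)) = 1725.00·0.0235 / (1 − 1.0235^(−6)).
Denominator 1 − (1+r)^(−6) = 0.130092815.
P = 40.5375 / 0.130092815 ≈ 311.60.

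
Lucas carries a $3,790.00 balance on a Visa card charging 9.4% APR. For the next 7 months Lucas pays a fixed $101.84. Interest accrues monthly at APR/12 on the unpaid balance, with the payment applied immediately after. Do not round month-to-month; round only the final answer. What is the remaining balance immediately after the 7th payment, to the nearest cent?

$3,272.91

Monthly rate r = 9.4%/12 = 0.783333% = 0.00783333.
Each month: B ← B·(1+r) − $101.84.
Month 1: interest $29.69; balance after payment $3,717.85.
Month 2: interest $29.12; balance after payment $3,645.13.
Month 3: interest $28.55; balance after payment $3,571.85.
Month 4: interest $27.98; balance after payment $3,497.98.
Month 5: interest $27.40; balance after payment $3,423.55.
Month 6: interest $26.82; balance after payment $3,348.52.
Month 7: interest $26.23; balance after payment $3,272.91.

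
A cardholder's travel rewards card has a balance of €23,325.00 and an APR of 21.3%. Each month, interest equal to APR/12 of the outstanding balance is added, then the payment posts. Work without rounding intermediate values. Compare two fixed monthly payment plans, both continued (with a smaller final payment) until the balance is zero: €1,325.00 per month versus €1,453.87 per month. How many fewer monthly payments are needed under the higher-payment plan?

Monthly rate r = 21.3%/12 = 1.775% = 0.01775.
At €1,325.00/mo: n = ⌈−ln(1 − rB₀/P)/ln(1+r)⌉ = 22 payments (last €391.38); total interest = total paid − €23,325.00 = €4,891.38.
At €1,453.87/mo: 20 payments (last €71.61); total interest €4,370.14.
Payments saved = 22 − 20 = 2.

2 fewer payments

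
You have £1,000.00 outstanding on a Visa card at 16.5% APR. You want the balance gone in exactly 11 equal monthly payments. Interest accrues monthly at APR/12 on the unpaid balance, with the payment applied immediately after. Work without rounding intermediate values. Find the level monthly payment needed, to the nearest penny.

£98.58

Monthly rate r = 16.5%/12 = 1.375% = 0.01375.
Level-payment amortization: P = B₀·r / (1 − (1+r)^(−n)) = 1000.00·0.01375 / (1 − 1.01375^(−11)).
Denominator 1 − (1+r)^(−11) = 0.139481006.
P = 13.75 / 0.139481006 ≈ 98.58.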